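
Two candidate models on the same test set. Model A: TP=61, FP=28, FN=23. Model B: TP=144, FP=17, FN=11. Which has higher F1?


Model A: P=61/89=0.6854, R=61/84=0.7262, F1=2PR/(P+R)=2TP/(2TP+FP+FN)=122/173=0.7052
Model B: P=144/161=0.8944, R=144/155=0.929, F1=2PR/(P+R)=2TP/(2TP+FP+FN)=288/316=0.9114
0.7052 < 0.9114 → Model B

Model B


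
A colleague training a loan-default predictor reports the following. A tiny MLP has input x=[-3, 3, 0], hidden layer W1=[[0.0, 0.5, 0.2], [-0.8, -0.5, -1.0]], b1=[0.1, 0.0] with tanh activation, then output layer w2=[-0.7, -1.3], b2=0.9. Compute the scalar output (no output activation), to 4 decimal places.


z1[0] = (0.0)·(-3) + (0.5)·(3) + (0.2)·(0) + 0.1 = 1.6
z1[1] = (-0.8)·(-3) + (-0.5)·(3) + (-1.0)·(0) + 0.0 = 0.9
h = tanh(z1) = [0.9217, 0.7163]
output = (-0.7)·(0.9217) + (-1.3)·(0.7163) + 0.9 = -0.6764

-0.6764


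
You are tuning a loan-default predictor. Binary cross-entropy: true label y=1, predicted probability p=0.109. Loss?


BCE = -[y·ln(p) + (1-y)·ln(1-p)]
= -1·ln(0.109) - 0
= -ln(0.109) = 2.2164

2.2164


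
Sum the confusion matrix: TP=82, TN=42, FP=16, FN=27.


Total = TP + TN + FP + FN
= 82 + 42 + 16 + 27
= 167
(Predicted positive: 98, predicted negative: 69)

167


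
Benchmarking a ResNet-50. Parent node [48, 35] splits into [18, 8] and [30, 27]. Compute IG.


Parent = [48, 35], H_parent = 0.9822
H_left = 0.8905 (n=26), H_right = 0.998 (n=57)
H_children = (26/83)·0.8905 + (57/83)·0.998 = 0.9643
IG = 0.9822 - 0.9643 = 0.0179

0.0179


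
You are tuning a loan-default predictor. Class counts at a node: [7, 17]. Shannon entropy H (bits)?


Probabilities: [7/24, 17/24] ≈ [0.2917, 0.7083]
H = -((7/24)·log₂(7/24) + (17/24)·log₂(17/24))
  = 0.8709 bits

0.8709 bits


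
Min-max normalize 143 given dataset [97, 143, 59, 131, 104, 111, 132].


min=59, max=143
(143-59)/(143-59) = 84/84 = 1.0

1.0


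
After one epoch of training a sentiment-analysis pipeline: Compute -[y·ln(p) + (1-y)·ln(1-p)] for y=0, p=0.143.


BCE = -[y·ln(p) + (1-y)·ln(1-p)]
= -0 - 1·ln(1-0.143)
= -ln(0.857) = 0.1543

0.1543


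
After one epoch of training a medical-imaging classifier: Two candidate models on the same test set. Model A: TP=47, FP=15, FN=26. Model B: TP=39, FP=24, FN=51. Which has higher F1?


Model A: P=47/62=0.7581, R=47/73=0.6438, F1=2PR/(P+R)=2TP/(2TP+FP+FN)=94/135=0.6963
Model B: P=39/63=0.619, R=39/90=0.4333, F1=2PR/(P+R)=2TP/(2TP+FP+FN)=78/153=0.5098
0.6963 > 0.5098 → Model A

Model A


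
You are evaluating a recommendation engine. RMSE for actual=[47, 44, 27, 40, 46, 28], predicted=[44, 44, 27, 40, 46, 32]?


MSE = 25/6 = 4.1667
RMSE = √(25/6) = 2.0412

2.0412


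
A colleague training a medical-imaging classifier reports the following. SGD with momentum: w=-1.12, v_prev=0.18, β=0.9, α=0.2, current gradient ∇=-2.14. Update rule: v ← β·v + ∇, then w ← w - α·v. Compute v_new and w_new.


v_new = 0.9·0.18 - 2.14 = 0.162 - 2.14 = -1.978
w_new = -1.12 - 0.2·-1.978 = -1.12 + 0.3956 = -0.7244

v_new=-1.978, w_new=-0.7244


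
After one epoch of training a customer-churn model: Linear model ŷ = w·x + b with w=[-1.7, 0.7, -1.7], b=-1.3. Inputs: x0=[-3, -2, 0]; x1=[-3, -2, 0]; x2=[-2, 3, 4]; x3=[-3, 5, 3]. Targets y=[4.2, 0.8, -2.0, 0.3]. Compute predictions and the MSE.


ŷ0 = (-1.7)·(-3) + (0.7)·(-2) + (-1.7)·(0) - 1.3 = 2.4
ŷ1 = (-1.7)·(-3) + (0.7)·(-2) + (-1.7)·(0) - 1.3 = 2.4
ŷ2 = (-1.7)·(-2) + (0.7)·(3) + (-1.7)·(4) - 1.3 = -2.6
ŷ3 = (-1.7)·(-3) + (0.7)·(5) + (-1.7)·(3) - 1.3 = 2.2
errors² = [3.24, 2.56, 0.36, 3.61]
MSE = 9.7700/4 = 2.4425

2.4425


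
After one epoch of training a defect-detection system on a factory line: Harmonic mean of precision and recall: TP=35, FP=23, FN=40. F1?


Precision = 35/58 = 0.6034
Recall = 35/75 = 0.4667
F1 = 2·P·R/(P+R) = 2·TP/(2·TP+FP+FN) = 70/(70+23+40) = 70/133 = 0.5263

0.5263


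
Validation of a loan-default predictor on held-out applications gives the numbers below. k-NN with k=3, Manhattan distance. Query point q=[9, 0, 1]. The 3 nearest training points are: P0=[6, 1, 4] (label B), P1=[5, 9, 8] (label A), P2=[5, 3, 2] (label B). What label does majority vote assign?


d(q,P0) = 7  (label B)
d(q,P1) = 20  (label A)
d(q,P2) = 8  (label B)
Votes: A=1, B=2
Majority → B

B


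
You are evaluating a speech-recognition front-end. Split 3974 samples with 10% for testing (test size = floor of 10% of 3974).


Test = ⌊3974·10/100⌋ = 397
Train = 3974 - 397 = 3577

Train: 3577, Test: 397


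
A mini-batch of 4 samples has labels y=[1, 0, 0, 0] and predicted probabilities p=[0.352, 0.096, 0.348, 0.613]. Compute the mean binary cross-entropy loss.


L[0] = -ln(0.352) = 1.0441
L[1] = -ln(1-0.096) = -ln(0.904) = 0.1009
L[2] = -ln(1-0.348) = -ln(0.652) = 0.4277
L[3] = -ln(1-0.613) = -ln(0.387) = 0.9493
mean = (1.0441 + 0.1009 + 0.4277 + 0.9493)/4 = 0.6305

0.6305


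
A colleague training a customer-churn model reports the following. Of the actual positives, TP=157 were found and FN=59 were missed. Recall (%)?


Recall = TP/(TP+FN)
= 157/(157+59)
= 157/216 = 72.69%

72.69%


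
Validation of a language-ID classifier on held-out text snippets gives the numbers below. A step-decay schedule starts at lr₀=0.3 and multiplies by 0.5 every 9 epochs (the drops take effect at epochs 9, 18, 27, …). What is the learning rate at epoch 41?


n_drops = ⌊41/9⌋ = 4
lr = 0.3·0.5^4 = 0.3·0.0625 = 0.01875

0.01875


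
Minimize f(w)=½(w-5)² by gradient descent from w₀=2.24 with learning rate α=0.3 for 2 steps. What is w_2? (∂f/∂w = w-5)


step 1: grad = 2.24-5 = -2.76; w = 2.24 - 0.3·(-2.76) = 3.068
step 2: grad = 3.068-5 = -1.932; w = 3.068 - 0.3·(-1.932) = 3.6476

3.6476


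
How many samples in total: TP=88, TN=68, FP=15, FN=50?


Total = TP + TN + FP + FN
= 88 + 68 + 15 + 50
= 221
(Predicted positive: 103, predicted negative: 118)

221


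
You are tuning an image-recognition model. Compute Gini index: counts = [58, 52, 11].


Probabilities: [58/121, 52/121, 11/121] ≈ [0.4793, 0.4298, 0.0909]
Σpᵢ² = (3364 + 2704 + 121)/121² = 6189/14641
Gini = 1 - Σpᵢ² = 1 - 6189/14641 = 0.5773

0.5773


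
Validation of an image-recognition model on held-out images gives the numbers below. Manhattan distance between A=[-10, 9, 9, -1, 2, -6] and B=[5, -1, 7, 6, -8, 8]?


d = |-10-5| + |9+ 1| + |9-7| + |-1-6| + |2+ 8| + |-6-8|
  = 15 + 10 + 2 + 7 + 10 + 14
  = 58

58


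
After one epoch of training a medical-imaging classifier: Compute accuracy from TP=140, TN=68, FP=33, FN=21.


Accuracy = (TP+TN)/(TP+TN+FP+FN)
= (140+68)/(262)
= 208/262 = 79.39%

79.39%


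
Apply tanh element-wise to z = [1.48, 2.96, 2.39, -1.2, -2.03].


tanh(1.48) = 0.9015
tanh(2.96) = 0.9946
tanh(2.39) = 0.9833
tanh(-1.2) = -0.8337
tanh(-2.03) = -0.9661
result = [0.9015, 0.9946, 0.9833, -0.8337, -0.9661]

[0.9015, 0.9946, 0.9833, -0.8337, -0.9661]


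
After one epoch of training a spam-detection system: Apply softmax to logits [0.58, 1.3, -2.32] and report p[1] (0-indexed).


Exponentials: e^0.58=1.786, e^1.3=3.6693, e^-2.32=0.0983
Sum = 5.5536
Softmax = [0.3216, 0.6607, 0.0177]
p[1] = 3.6693/5.5536 = 0.6607

0.6607


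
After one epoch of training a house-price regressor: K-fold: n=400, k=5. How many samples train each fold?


Fold size = 400/5 = 80
Training per fold = 400 - 80 = 320

320


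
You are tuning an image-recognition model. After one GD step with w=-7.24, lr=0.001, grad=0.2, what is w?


w_new = w - α·∇
= -7.24 - 0.001·0.2
= -7.24 - 0.0002
= -7.2402

-7.2402


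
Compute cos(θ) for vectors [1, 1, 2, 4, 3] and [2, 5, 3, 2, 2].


A·B = 1·2 + 1·5 + 2·3 + 4·2 + 3·2 = 27
‖A‖ = √31 = 5.5678, ‖B‖ = √46 = 6.7823
cos = 27/(√31·√46) = 27/√1426 = 0.715

0.715


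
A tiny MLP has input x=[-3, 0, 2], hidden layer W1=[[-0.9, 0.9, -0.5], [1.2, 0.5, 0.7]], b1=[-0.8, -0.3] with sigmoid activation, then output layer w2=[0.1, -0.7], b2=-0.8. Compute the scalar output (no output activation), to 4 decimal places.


z1[0] = (-0.9)·(-3) + (0.9)·(0) + (-0.5)·(2) - 0.8 = 0.9
z1[1] = (1.2)·(-3) + (0.5)·(0) + (0.7)·(2) - 0.3 = -2.5
h = sigmoid(z1) = [0.7109, 0.0759]
output = (0.1)·(0.7109) + (-0.7)·(0.0759) - 0.8 = -0.782

-0.782


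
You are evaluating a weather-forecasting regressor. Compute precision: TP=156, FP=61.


Precision = TP/(TP+FP)
= 156/(156+61)
= 156/217 = 71.89%

71.89%


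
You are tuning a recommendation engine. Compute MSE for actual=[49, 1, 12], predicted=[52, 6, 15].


Squared errors: (49-52)²=9, (1-6)²=25, (12-15)²=9
Sum = 43
MSE = 43/3 = 43/3

43/3


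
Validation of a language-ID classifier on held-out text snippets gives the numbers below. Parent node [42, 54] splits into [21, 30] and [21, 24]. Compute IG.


Parent = [42, 54], H_parent = 0.9887
H_left = 0.9774 (n=51), H_right = 0.9968 (n=45)
H_children = (51/96)·0.9774 + (45/96)·0.9968 = 0.9865
IG = 0.9887 - 0.9865 = 0.0022

0.0022


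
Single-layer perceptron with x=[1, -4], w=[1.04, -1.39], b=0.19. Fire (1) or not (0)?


z = (1)·(1.04) + (-4)·(-1.39) + 0.19
  = 6.79
step(z) = 1 (z≥0)

1


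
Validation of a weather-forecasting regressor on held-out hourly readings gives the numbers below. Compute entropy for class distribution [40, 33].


Probabilities: [40/73, 33/73] ≈ [0.5479, 0.4521]
H = -((40/73)·log₂(40/73) + (33/73)·log₂(33/73))
  = 0.9934 bits

0.9934 bits


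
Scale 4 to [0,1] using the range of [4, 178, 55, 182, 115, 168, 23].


min=4, max=182
(4-4)/(182-4) = 0/178 = 0.0

0.0


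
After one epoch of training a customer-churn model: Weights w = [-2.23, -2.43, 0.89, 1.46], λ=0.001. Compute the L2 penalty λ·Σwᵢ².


‖w‖₂² = (-2.23)² + (-2.43)² + (0.89)² + (1.46)²
     = 4.9729 + 5.9049 + 0.7921 + 2.1316
     = 13.8015
λ·‖w‖₂² = 0.001·13.8015 = 0.013802

0.013802


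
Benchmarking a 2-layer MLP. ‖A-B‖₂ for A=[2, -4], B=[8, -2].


d = √((2-8)² + (-4+ 2)²)
  = √(36 + 4)
  = √40 = 6.3246

6.3246


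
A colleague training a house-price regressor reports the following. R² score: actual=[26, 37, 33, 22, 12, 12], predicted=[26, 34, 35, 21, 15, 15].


ȳ = 23.6667
SS_res = Σ(y-ŷ)² = 32
SS_tot = Σ(y-ȳ)² = 545.33
R² = 1 - SS_res/SS_tot = 1 - 0.0587 = 0.9413

0.9413


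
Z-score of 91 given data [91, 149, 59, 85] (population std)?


μ = 96, σ = 32.8786
z = (91 - 96)/32.8786 = -0.1521

-0.1521


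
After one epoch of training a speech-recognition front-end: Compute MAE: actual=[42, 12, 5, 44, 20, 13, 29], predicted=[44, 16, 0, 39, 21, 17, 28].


Absolute errors: |42-44|=2, |12-16|=4, |5-0|=5, |44-39|=5, |20-21|=1, |13-17|=4, |29-28|=1
Sum = 22
MAE = 22/7 = 22/7

22/7


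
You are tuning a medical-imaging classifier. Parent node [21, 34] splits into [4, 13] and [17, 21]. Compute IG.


Parent = [21, 34], H_parent = 0.9593
H_left = 0.7871 (n=17), H_right = 0.992 (n=38)
H_children = (17/55)·0.7871 + (38/55)·0.992 = 0.9287
IG = 0.9593 - 0.9287 = 0.0306

0.0306


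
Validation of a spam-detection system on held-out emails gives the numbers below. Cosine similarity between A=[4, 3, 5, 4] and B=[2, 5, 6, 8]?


A·B = 4·2 + 3·5 + 5·6 + 4·8 = 85
‖A‖ = √66 = 8.124, ‖B‖ = √129 = 11.3578
cos = 85/(√66·√129) = 85/√8514 = 0.9212

0.9212


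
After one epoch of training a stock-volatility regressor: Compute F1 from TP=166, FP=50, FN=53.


Precision = 166/216 = 0.7685
Recall = 166/219 = 0.758
F1 = 2·P·R/(P+R) = 2·TP/(2·TP+FP+FN) = 332/(332+50+53) = 332/435 = 0.7632

0.7632


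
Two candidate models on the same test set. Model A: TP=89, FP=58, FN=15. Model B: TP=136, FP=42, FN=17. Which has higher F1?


Model A: P=89/147=0.6054, R=89/104=0.8558, F1=2PR/(P+R)=2TP/(2TP+FP+FN)=178/251=0.7092
Model B: P=136/178=0.764, R=136/153=0.8889, F1=2PR/(P+R)=2TP/(2TP+FP+FN)=272/331=0.8218
0.7092 < 0.8218 → Model B

Model B


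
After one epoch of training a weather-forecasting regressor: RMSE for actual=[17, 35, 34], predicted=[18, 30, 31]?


MSE = 35/3 = 11.6667
RMSE = √(35/3) = 3.4157

3.4157


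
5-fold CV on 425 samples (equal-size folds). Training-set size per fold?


Fold size = 425/5 = 85
Training per fold = 425 - 85 = 340

340


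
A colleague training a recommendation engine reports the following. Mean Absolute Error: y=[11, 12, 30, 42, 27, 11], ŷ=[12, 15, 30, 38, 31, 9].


Absolute errors: |11-12|=1, |12-15|=3, |30-30|=0, |42-38|=4, |27-31|=4, |11-9|=2
Sum = 14
MAE = 14/6 = 7/3

7/3


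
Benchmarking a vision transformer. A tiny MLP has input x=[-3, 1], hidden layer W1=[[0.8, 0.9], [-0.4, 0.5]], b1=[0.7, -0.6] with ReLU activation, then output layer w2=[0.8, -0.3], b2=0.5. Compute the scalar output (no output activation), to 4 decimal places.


z1[0] = (0.8)·(-3) + (0.9)·(1) + 0.7 = -0.8
z1[1] = (-0.4)·(-3) + (0.5)·(1) - 0.6 = 1.1
h = ReLU(z1) = [0.0, 1.1]
output = (0.8)·(0.0) + (-0.3)·(1.1) + 0.5 = 0.17

0.17


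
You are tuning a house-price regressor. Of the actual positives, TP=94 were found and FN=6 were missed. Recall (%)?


Recall = TP/(TP+FN)
= 94/(94+6)
= 94/100 = 94.0%

94.0%


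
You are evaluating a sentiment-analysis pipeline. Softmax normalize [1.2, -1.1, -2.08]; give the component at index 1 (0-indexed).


Exponentials: e^1.2=3.3201, e^-1.1=0.3329, e^-2.08=0.1249
Sum = 3.7779
Softmax = [0.8788, 0.0881, 0.0331]
p[1] = 0.3329/3.7779 = 0.0881

0.0881


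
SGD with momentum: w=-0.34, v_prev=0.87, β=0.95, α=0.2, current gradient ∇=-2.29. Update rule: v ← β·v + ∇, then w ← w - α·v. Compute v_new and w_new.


v_new = 0.95·0.87 - 2.29 = 0.8265 - 2.29 = -1.4635
w_new = -0.34 - 0.2·-1.4635 = -0.34 + 0.2927 = -0.0473

v_new=-1.4635, w_new=-0.0473


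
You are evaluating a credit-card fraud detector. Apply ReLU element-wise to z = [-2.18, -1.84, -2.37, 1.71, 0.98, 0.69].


ReLU(-2.18) = max(0, -2.18) = 0.0
ReLU(-1.84) = max(0, -1.84) = 0.0
ReLU(-2.37) = max(0, -2.37) = 0.0
ReLU(1.71) = max(0, 1.71) = 1.71
ReLU(0.98) = max(0, 0.98) = 0.98
ReLU(0.69) = max(0, 0.69) = 0.69
result = [0.0, 0.0, 0.0, 1.71, 0.98, 0.69]

[0.0, 0.0, 0.0, 1.71, 0.98, 0.69]


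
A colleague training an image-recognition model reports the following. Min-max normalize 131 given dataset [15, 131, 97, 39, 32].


min=15, max=131
(131-15)/(131-15) = 116/116 = 1.0

1.0


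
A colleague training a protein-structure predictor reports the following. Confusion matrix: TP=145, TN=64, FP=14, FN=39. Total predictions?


Total = TP + TN + FP + FN
= 145 + 64 + 14 + 39
= 262
(Predicted positive: 159, predicted negative: 103)

262


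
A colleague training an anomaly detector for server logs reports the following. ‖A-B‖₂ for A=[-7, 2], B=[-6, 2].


d = √((-7+ 6)² + (2-2)²)
  = √(1 + 0)
  = √1 = 1.0

1.0


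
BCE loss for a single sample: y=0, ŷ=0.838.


BCE = -[y·ln(p) + (1-y)·ln(1-p)]
= -0 - 1·ln(1-0.838)
= -ln(0.162) = 1.8202

1.8202


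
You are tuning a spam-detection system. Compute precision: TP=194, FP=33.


Precision = TP/(TP+FP)
= 194/(194+33)
= 194/227 = 85.46%

85.46%


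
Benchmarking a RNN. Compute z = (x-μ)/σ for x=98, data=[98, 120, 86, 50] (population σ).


μ = 88.5, σ = 25.3525
z = (98 - 88.5)/25.3525 = 0.3747

0.3747


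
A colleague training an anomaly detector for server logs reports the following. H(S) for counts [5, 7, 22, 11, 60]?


Probabilities: [5/105, 7/105, 22/105, 11/105, 60/105] ≈ [0.0476, 0.0667, 0.2095, 0.1048, 0.5714]
H = -((5/105)·log₂(5/105) + (7/105)·log₂(7/105) + (22/105)·log₂(22/105) + (11/105)·log₂(11/105) + (60/105)·log₂(60/105))
  = 1.7444 bits

1.7444 bits


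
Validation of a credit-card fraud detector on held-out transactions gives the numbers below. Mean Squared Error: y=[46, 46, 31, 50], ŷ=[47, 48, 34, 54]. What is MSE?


Squared errors: (46-47)²=1, (46-48)²=4, (31-34)²=9, (50-54)²=16
Sum = 30
MSE = 30/4 = 15/2

15/2


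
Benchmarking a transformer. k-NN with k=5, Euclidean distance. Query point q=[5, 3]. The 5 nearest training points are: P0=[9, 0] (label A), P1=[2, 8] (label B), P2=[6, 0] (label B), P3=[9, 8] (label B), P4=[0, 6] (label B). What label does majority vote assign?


d(q,P0) = 5.0  (label A)
d(q,P1) = 5.831  (label B)
d(q,P2) = 3.1623  (label B)
d(q,P3) = 6.4031  (label B)
d(q,P4) = 5.831  (label B)
Votes: A=1, B=4
Majority → B

B


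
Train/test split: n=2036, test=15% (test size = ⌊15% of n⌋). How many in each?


Test = ⌊2036·15/100⌋ = 305
Train = 2036 - 305 = 1731

Train: 1731, Test: 305


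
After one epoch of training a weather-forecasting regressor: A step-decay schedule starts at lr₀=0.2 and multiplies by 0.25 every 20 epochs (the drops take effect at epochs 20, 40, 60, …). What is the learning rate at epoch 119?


n_drops = ⌊119/20⌋ = 5
lr = 0.2·0.25^5 = 0.2·0.0009765625 = 0.0001953125

0.0001953125


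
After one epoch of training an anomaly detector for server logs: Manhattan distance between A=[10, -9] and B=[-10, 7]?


d = |10+ 10| + |-9-7|
  = 20 + 16
  = 36

36


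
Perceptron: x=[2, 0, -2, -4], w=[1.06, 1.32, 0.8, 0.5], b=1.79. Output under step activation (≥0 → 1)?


z = (2)·(1.06) + (0)·(1.32) + (-2)·(0.8) + (-4)·(0.5) + 1.79
  = 0.31
step(z) = 1 (z≥0)

1


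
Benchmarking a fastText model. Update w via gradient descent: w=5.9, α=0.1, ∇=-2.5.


w_new = w - α·∇
= 5.9 - 0.1·-2.5
= 5.9 + 0.25
= 6.15

6.15


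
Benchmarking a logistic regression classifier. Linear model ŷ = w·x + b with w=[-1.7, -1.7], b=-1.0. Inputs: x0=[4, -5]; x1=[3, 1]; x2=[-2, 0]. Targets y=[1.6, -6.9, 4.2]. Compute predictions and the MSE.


ŷ0 = (-1.7)·(4) + (-1.7)·(-5) - 1.0 = 0.7
ŷ1 = (-1.7)·(3) + (-1.7)·(1) - 1.0 = -7.8
ŷ2 = (-1.7)·(-2) + (-1.7)·(0) - 1.0 = 2.4
errors² = [0.81, 0.81, 3.24]
MSE = 4.8600/3 = 1.62

1.62


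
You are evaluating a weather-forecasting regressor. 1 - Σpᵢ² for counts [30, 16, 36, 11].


Probabilities: [30/93, 16/93, 36/93, 11/93] ≈ [0.3226, 0.172, 0.3871, 0.1183]
Σpᵢ² = (900 + 256 + 1296 + 121)/93² = 2573/8649
Gini = 1 - Σpᵢ² = 1 - 2573/8649 = 0.7025

0.7025


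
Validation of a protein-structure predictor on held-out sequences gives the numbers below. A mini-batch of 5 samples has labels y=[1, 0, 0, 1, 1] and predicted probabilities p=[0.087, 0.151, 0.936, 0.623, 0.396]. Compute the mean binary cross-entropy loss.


L[0] = -ln(0.087) = 2.4418
L[1] = -ln(1-0.151) = -ln(0.849) = 0.1637
L[2] = -ln(1-0.936) = -ln(0.064) = 2.7489
L[3] = -ln(0.623) = 0.4732
L[4] = -ln(0.396) = 0.9263
mean = (2.4418 + 0.1637 + 2.7489 + 0.4732 + 0.9263)/5 = 1.3508

1.3508


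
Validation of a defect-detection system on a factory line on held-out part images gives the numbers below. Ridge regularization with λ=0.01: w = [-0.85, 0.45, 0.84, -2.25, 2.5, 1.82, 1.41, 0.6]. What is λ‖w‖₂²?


‖w‖₂² = (-0.85)² + (0.45)² + (0.84)² + (-2.25)² + (2.5)² + (1.82)² + (1.41)² + (0.6)²
     = 0.7225 + 0.2025 + 0.7056 + 5.0625 + 6.25 + 3.3124 + 1.9881 + 0.36
     = 18.6036
λ·‖w‖₂² = 0.01·18.6036 = 0.186036

0.186036


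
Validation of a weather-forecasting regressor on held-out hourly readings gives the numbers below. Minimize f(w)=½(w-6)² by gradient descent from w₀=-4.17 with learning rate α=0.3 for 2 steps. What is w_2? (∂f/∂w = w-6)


step 1: grad = -4.17-6 = -10.17; w = -4.17 - 0.3·(-10.17) = -1.119
step 2: grad = -1.119-6 = -7.119; w = -1.119 - 0.3·(-7.119) = 1.0167

1.0167


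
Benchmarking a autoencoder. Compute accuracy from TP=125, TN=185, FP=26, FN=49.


Accuracy = (TP+TN)/(TP+TN+FP+FN)
= (125+185)/(385)
= 310/385 = 80.52%

80.52%


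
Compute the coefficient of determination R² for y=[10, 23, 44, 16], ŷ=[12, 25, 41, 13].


ȳ = 23.25
SS_res = Σ(y-ŷ)² = 26
SS_tot = Σ(y-ȳ)² = 658.75
R² = 1 - SS_res/SS_tot = 1 - 0.0395 = 0.9605

0.9605


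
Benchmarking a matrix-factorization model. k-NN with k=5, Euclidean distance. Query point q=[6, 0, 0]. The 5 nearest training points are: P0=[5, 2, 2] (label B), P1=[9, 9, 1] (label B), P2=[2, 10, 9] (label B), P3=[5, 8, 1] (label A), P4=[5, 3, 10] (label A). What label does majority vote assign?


d(q,P0) = 3.0  (label B)
d(q,P1) = 9.5394  (label B)
d(q,P2) = 14.0357  (label B)
d(q,P3) = 8.124  (label A)
d(q,P4) = 10.4881  (label A)
Votes: A=2, B=3
Majority → B

B


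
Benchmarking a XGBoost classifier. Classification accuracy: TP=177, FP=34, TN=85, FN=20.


Accuracy = (TP+TN)/(TP+TN+FP+FN)
= (177+85)/(316)
= 262/316 = 82.91%

82.91%


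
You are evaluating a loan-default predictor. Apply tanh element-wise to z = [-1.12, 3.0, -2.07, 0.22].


tanh(-1.12) = -0.8076
tanh(3.0) = 0.9951
tanh(-2.07) = -0.9687
tanh(0.22) = 0.2165
result = [-0.8076, 0.9951, -0.9687, 0.2165]

[-0.8076, 0.9951, -0.9687, 0.2165]


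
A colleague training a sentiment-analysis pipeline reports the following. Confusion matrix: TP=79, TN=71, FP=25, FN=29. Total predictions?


Total = TP + TN + FP + FN
= 79 + 71 + 25 + 29
= 204
(Predicted positive: 104, predicted negative: 100)

204


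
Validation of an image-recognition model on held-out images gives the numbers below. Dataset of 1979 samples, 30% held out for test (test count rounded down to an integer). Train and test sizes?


Test = ⌊1979·30/100⌋ = 593
Train = 1979 - 593 = 1386

Train: 1386, Test: 593


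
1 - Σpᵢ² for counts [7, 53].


Probabilities: [7/60, 53/60] ≈ [0.1167, 0.8833]
Σpᵢ² = (49 + 2809)/60² = 2858/3600
Gini = 1 - Σpᵢ² = 1 - 2858/3600 = 0.2061

0.2061


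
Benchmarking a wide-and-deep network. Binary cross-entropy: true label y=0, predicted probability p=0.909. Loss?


BCE = -[y·ln(p) + (1-y)·ln(1-p)]
= -0 - 1·ln(1-0.909)
= -ln(0.091) = 2.3969

2.3969


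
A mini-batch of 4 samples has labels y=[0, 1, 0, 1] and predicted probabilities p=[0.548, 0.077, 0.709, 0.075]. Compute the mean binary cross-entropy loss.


L[0] = -ln(1-0.548) = -ln(0.452) = 0.7941
L[1] = -ln(0.077) = 2.5639
L[2] = -ln(1-0.709) = -ln(0.291) = 1.2344
L[3] = -ln(0.075) = 2.5903
mean = (0.7941 + 2.5639 + 1.2344 + 2.5903)/4 = 1.7957

1.7957


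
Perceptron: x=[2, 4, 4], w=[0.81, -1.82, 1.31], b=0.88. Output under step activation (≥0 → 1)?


z = (2)·(0.81) + (4)·(-1.82) + (4)·(1.31) + 0.88
  = 0.46
step(z) = 1 (z≥0)

1


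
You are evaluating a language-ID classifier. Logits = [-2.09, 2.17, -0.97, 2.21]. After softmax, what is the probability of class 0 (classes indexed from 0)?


Exponentials: e^-2.09=0.1237, e^2.17=8.7583, e^-0.97=0.3791, e^2.21=9.1157
Sum = 18.3768
Softmax = [0.0067, 0.4766, 0.0206, 0.496]
p[0] = 0.1237/18.3768 = 0.0067

0.0067


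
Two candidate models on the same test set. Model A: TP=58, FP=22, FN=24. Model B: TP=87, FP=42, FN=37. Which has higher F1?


Model A: P=58/80=0.725, R=58/82=0.7073, F1=2PR/(P+R)=2TP/(2TP+FP+FN)=116/162=0.716
Model B: P=87/129=0.6744, R=87/124=0.7016, F1=2PR/(P+R)=2TP/(2TP+FP+FN)=174/253=0.6877
0.716 > 0.6877 → Model A

Model A


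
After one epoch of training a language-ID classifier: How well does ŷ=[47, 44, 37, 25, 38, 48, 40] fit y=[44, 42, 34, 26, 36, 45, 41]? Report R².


ȳ = 38.2857
SS_res = Σ(y-ŷ)² = 37
SS_tot = Σ(y-ȳ)² = 273.43
R² = 1 - SS_res/SS_tot = 1 - 0.1353 = 0.8647

0.8647


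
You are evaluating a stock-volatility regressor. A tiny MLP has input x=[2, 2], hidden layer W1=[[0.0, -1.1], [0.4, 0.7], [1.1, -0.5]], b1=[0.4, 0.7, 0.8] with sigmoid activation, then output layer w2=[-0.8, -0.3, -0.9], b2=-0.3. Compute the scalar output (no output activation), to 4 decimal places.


z1[0] = (0.0)·(2) + (-1.1)·(2) + 0.4 = -1.8
z1[1] = (0.4)·(2) + (0.7)·(2) + 0.7 = 2.9
z1[2] = (1.1)·(2) + (-0.5)·(2) + 0.8 = 2.0
h = sigmoid(z1) = [0.1419, 0.9478, 0.8808]
output = (-0.8)·(0.1419) + (-0.3)·(0.9478) + (-0.9)·(0.8808) - 0.3 = -1.4906

-1.4906


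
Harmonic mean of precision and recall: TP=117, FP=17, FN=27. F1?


Precision = 117/134 = 0.8731
Recall = 117/144 = 0.8125
F1 = 2·P·R/(P+R) = 2·TP/(2·TP+FP+FN) = 234/(234+17+27) = 234/278 = 0.8417

0.8417


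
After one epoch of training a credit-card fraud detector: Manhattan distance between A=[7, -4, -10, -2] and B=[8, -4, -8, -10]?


d = |7-8| + |-4+ 4| + |-10+ 8| + |-2+ 10|
  = 1 + 0 + 2 + 8
  = 11

11


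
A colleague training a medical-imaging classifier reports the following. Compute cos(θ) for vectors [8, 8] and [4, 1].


A·B = 8·4 + 8·1 = 40
‖A‖ = √128 = 11.3137, ‖B‖ = √17 = 4.1231
cos = 40/(√128·√17) = 40/√2176 = 0.8575

0.8575


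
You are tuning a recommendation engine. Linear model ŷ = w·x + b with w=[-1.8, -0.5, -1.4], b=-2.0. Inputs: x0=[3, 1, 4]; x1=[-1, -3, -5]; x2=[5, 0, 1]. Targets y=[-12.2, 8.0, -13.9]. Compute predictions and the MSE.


ŷ0 = (-1.8)·(3) + (-0.5)·(1) + (-1.4)·(4) - 2.0 = -13.5
ŷ1 = (-1.8)·(-1) + (-0.5)·(-3) + (-1.4)·(-5) - 2.0 = 8.3
ŷ2 = (-1.8)·(5) + (-0.5)·(0) + (-1.4)·(1) - 2.0 = -12.4
errors² = [1.69, 0.09, 2.25]
MSE = 4.0300/3 = 1.3433

1.3433


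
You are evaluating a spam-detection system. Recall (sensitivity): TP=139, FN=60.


Recall = TP/(TP+FN)
= 139/(139+60)
= 139/199 = 69.85%

69.85%


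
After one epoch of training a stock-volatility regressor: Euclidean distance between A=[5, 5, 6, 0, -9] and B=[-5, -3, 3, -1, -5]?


d = √((5+ 5)² + (5+ 3)² + (6-3)² + (0+ 1)² + (-9+ 5)²)
  = √(100 + 64 + 9 + 1 + 16)
  = √190 = 13.784

13.784


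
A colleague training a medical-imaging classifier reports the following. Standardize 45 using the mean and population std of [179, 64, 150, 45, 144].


μ = 116.4, σ = 52.2555
z = (45 - 116.4)/52.2555 = -1.3664

-1.3664


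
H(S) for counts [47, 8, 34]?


Probabilities: [47/89, 8/89, 34/89] ≈ [0.5281, 0.0899, 0.382]
H = -((47/89)·log₂(47/89) + (8/89)·log₂(8/89) + (34/89)·log₂(34/89))
  = 1.3292 bits

1.3292 bits


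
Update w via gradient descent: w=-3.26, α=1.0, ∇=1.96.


w_new = w - α·∇
= -3.26 - 1.0·1.96
= -3.26 - 1.96
= -5.22

-5.22


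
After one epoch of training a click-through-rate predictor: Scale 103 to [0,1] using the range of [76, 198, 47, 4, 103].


min=4, max=198
(103-4)/(198-4) = 99/194 = 0.5103

0.5103


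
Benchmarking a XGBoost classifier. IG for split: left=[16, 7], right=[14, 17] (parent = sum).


Parent = [30, 24], H_parent = 0.9911
H_left = 0.8865 (n=23), H_right = 0.9932 (n=31)
H_children = (23/54)·0.8865 + (31/54)·0.9932 = 0.9478
IG = 0.9911 - 0.9478 = 0.0433

0.0433


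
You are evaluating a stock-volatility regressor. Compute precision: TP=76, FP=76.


Precision = TP/(TP+FP)
= 76/(76+76)
= 76/152 = 50.0%

50.0%


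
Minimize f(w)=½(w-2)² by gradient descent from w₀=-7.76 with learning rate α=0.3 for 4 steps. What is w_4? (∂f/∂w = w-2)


step 1: grad = -7.76-2 = -9.76; w = -7.76 - 0.3·(-9.76) = -4.832
step 2: grad = -4.832-2 = -6.832; w = -4.832 - 0.3·(-6.832) = -2.7824
step 3: grad = -2.7824-2 = -4.7824; w = -2.7824 - 0.3·(-4.7824) = -1.34768
step 4: grad = -1.34768-2 = -3.34768; w = -1.34768 - 0.3·(-3.34768) = -0.343376

-0.343376


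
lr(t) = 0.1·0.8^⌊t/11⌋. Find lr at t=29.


n_drops = ⌊29/11⌋ = 2
lr = 0.1·0.8^2 = 0.1·0.64 = 0.064

0.064


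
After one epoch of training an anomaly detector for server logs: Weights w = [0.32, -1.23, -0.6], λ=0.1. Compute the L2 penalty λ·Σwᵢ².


‖w‖₂² = (0.32)² + (-1.23)² + (-0.6)²
     = 0.1024 + 1.5129 + 0.36
     = 1.9753
λ·‖w‖₂² = 0.1·1.9753 = 0.19753

0.19753


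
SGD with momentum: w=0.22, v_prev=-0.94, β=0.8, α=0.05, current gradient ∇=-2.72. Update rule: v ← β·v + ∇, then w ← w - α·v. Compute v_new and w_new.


v_new = 0.8·-0.94 - 2.72 = -0.752 - 2.72 = -3.472
w_new = 0.22 - 0.05·-3.472 = 0.22 + 0.1736 = 0.3936

v_new=-3.472, w_new=0.3936


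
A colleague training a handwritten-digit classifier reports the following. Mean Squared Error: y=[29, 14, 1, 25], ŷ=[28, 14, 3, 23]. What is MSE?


Squared errors: (29-28)²=1, (14-14)²=0, (1-3)²=4, (25-23)²=4
Sum = 9
MSE = 9/4 = 9/4

9/4


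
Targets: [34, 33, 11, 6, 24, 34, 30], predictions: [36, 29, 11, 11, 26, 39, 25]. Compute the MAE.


Absolute errors: |34-36|=2, |33-29|=4, |11-11|=0, |6-11|=5, |24-26|=2, |34-39|=5, |30-25|=5
Sum = 23
MAE = 23/7 = 23/7

23/7


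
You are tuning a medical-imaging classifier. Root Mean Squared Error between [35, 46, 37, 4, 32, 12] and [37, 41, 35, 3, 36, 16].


MSE = 66/6 = 11
RMSE = √(66/6) = 3.3166

3.3166


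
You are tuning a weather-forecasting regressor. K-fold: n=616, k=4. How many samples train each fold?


Fold size = 616/4 = 154
Training per fold = 616 - 154 = 462

462


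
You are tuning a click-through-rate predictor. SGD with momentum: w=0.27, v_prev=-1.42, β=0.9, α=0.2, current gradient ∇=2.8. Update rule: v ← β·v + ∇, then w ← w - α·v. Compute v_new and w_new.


v_new = 0.9·-1.42 + 2.8 = -1.278 + 2.8 = 1.522
w_new = 0.27 - 0.2·1.522 = 0.27 - 0.3044 = -0.0344

v_new=1.522, w_new=-0.0344


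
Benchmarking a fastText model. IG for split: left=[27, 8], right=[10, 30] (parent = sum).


Parent = [37, 38], H_parent = 0.9999
H_left = 0.7755 (n=35), H_right = 0.8113 (n=40)
H_children = (35/75)·0.7755 + (40/75)·0.8113 = 0.7946
IG = 0.9999 - 0.7946 = 0.2053

0.2053


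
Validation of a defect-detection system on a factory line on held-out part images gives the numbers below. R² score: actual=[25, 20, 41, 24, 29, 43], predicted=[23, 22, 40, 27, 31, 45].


ȳ = 30.3333
SS_res = Σ(y-ŷ)² = 26
SS_tot = Σ(y-ȳ)² = 451.33
R² = 1 - SS_res/SS_tot = 1 - 0.0576 = 0.9424

0.9424


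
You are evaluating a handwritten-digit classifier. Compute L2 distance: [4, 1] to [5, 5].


d = √((4-5)² + (1-5)²)
  = √(1 + 16)
  = √17 = 4.1231

4.1231


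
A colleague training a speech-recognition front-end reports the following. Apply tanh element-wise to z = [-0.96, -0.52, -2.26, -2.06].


tanh(-0.96) = -0.7443
tanh(-0.52) = -0.4777
tanh(-2.26) = -0.9785
tanh(-2.06) = -0.968
result = [-0.7443, -0.4777, -0.9785, -0.968]

[-0.7443, -0.4777, -0.9785, -0.968]


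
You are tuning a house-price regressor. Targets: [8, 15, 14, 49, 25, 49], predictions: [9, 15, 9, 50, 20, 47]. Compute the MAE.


Absolute errors: |8-9|=1, |15-15|=0, |14-9|=5, |49-50|=1, |25-20|=5, |49-47|=2
Sum = 14
MAE = 14/6 = 7/3

7/3


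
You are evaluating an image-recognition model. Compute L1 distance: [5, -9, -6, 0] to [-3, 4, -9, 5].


d = |5+ 3| + |-9-4| + |-6+ 9| + |0-5|
  = 8 + 13 + 3 + 5
  = 29

29


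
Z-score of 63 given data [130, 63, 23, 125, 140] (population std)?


μ = 96.2, σ = 45.499
z = (63 - 96.2)/45.499 = -0.7297

-0.7297


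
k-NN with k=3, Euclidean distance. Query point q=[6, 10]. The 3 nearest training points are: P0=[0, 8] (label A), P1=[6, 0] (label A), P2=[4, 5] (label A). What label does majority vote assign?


d(q,P0) = 6.3246  (label A)
d(q,P1) = 10.0  (label A)
d(q,P2) = 5.3852  (label A)
Votes: A=3, B=0
Majority → A

A


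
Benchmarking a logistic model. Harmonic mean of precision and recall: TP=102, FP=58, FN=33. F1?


Precision = 102/160 = 0.6375
Recall = 102/135 = 0.7556
F1 = 2·P·R/(P+R) = 2·TP/(2·TP+FP+FN) = 204/(204+58+33) = 204/295 = 0.6915

0.6915


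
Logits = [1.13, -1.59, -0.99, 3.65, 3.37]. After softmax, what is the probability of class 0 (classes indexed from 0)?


Exponentials: e^1.13=3.0957, e^-1.59=0.2039, e^-0.99=0.3716, e^3.65=38.4747, e^3.37=29.0785
Sum = 71.2244
Softmax = [0.0435, 0.0029, 0.0052, 0.5402, 0.4083]
p[0] = 3.0957/71.2244 = 0.0435

0.0435


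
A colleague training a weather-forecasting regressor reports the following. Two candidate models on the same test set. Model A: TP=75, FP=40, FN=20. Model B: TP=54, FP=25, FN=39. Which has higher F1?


Model A: P=75/115=0.6522, R=75/95=0.7895, F1=2PR/(P+R)=2TP/(2TP+FP+FN)=150/210=0.7143
Model B: P=54/79=0.6835, R=54/93=0.5806, F1=2PR/(P+R)=2TP/(2TP+FP+FN)=108/172=0.6279
0.7143 > 0.6279 → Model A

Model A


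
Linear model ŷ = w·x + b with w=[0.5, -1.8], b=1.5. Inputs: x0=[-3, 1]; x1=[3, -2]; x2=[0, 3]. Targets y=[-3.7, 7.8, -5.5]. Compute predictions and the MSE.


ŷ0 = (0.5)·(-3) + (-1.8)·(1) + 1.5 = -1.8
ŷ1 = (0.5)·(3) + (-1.8)·(-2) + 1.5 = 6.6
ŷ2 = (0.5)·(0) + (-1.8)·(3) + 1.5 = -3.9
errors² = [3.61, 1.44, 2.56]
MSE = 7.6100/3 = 2.5367

2.5367


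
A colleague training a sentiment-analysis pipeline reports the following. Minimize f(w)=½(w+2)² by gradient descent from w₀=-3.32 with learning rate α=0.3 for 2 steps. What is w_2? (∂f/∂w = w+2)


step 1: grad = -3.32+2 = -1.32; w = -3.32 - 0.3·(-1.32) = -2.924
step 2: grad = -2.924+2 = -0.924; w = -2.924 - 0.3·(-0.924) = -2.6468

-2.6468


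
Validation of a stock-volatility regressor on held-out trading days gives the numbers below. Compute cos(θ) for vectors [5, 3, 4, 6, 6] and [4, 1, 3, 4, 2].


A·B = 5·4 + 3·1 + 4·3 + 6·4 + 6·2 = 71
‖A‖ = √122 = 11.0454, ‖B‖ = √46 = 6.7823
cos = 71/(√122·√46) = 71/√5612 = 0.9478

0.9478


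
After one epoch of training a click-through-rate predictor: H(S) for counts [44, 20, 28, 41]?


Probabilities: [44/133, 20/133, 28/133, 41/133] ≈ [0.3308, 0.1504, 0.2105, 0.3083]
H = -((44/133)·log₂(44/133) + (20/133)·log₂(20/133) + (28/133)·log₂(28/133) + (41/133)·log₂(41/133))
  = 1.9356 bits

1.9356 bits


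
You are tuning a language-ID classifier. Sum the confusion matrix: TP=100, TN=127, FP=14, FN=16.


Total = TP + TN + FP + FN
= 100 + 127 + 14 + 16
= 257
(Predicted positive: 114, predicted negative: 143)

257


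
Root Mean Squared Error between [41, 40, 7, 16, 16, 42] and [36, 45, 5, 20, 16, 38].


MSE = 86/6 = 14.3333
RMSE = √(86/6) = 3.7859

3.7859


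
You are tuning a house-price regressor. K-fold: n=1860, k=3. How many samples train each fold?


Fold size = 1860/3 = 620
Training per fold = 1860 - 620 = 1240

1240


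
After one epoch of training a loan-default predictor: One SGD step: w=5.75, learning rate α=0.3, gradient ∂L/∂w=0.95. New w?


w_new = w - α·∇
= 5.75 - 0.3·0.95
= 5.75 - 0.285
= 5.465

5.465


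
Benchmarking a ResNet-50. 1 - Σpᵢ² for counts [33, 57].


Probabilities: [33/90, 57/90] ≈ [0.3667, 0.6333]
Σpᵢ² = (1089 + 3249)/90² = 4338/8100
Gini = 1 - Σpᵢ² = 1 - 4338/8100 = 0.4644

0.4644


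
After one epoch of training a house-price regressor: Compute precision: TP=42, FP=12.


Precision = TP/(TP+FP)
= 42/(42+12)
= 42/54 = 77.78%

77.78%


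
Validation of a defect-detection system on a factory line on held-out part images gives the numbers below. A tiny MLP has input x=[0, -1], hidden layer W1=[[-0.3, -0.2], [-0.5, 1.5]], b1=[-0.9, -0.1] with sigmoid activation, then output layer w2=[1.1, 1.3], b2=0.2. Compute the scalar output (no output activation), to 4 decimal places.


z1[0] = (-0.3)·(0) + (-0.2)·(-1) - 0.9 = -0.7
z1[1] = (-0.5)·(0) + (1.5)·(-1) - 0.1 = -1.6
h = sigmoid(z1) = [0.3318, 0.168]
output = (1.1)·(0.3318) + (1.3)·(0.168) + 0.2 = 0.7834

0.7834


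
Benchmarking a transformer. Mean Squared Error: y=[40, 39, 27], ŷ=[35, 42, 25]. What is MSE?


Squared errors: (40-35)²=25, (39-42)²=9, (27-25)²=4
Sum = 38
MSE = 38/3 = 38/3

38/3


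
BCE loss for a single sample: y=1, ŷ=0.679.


BCE = -[y·ln(p) + (1-y)·ln(1-p)]
= -1·ln(0.679) - 0
= -ln(0.679) = 0.3871

0.3871


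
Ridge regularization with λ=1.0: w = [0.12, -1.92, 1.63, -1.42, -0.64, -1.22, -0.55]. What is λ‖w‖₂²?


‖w‖₂² = (0.12)² + (-1.92)² + (1.63)² + (-1.42)² + (-0.64)² + (-1.22)² + (-0.55)²
     = 0.0144 + 3.6864 + 2.6569 + 2.0164 + 0.4096 + 1.4884 + 0.3025
     = 10.5746
λ·‖w‖₂² = 1.0·10.5746 = 10.5746

10.5746


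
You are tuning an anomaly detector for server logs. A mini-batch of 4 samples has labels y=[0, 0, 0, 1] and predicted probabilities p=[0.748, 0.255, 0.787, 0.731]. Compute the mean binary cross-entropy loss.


L[0] = -ln(1-0.748) = -ln(0.252) = 1.3783
L[1] = -ln(1-0.255) = -ln(0.745) = 0.2944
L[2] = -ln(1-0.787) = -ln(0.213) = 1.5465
L[3] = -ln(0.731) = 0.3133
mean = (1.3783 + 0.2944 + 1.5465 + 0.3133)/4 = 0.8831

0.8831


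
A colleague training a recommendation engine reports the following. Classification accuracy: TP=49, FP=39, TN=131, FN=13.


Accuracy = (TP+TN)/(TP+TN+FP+FN)
= (49+131)/(232)
= 180/232 = 77.59%

77.59%


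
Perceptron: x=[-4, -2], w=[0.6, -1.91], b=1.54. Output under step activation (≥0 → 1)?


z = (-4)·(0.6) + (-2)·(-1.91) + 1.54
  = 2.96
step(z) = 1 (z≥0)

1


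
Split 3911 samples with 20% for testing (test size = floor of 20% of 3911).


Test = ⌊3911·20/100⌋ = 782
Train = 3911 - 782 = 3129

Train: 3129, Test: 782


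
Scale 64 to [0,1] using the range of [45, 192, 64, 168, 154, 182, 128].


min=45, max=192
(64-45)/(192-45) = 19/147 = 0.1293

0.1293


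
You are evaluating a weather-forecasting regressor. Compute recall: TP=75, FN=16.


Recall = TP/(TP+FN)
= 75/(75+16)
= 75/91 = 82.42%

82.42%


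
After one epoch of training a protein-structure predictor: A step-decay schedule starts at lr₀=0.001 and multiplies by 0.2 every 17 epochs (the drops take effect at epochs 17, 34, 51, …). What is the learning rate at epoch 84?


n_drops = ⌊84/17⌋ = 4
lr = 0.001·0.2^4 = 0.001·0.0016 = 0.0000016

0.0000016


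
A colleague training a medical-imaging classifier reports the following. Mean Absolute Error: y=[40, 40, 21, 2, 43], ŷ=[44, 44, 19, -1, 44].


Absolute errors: |40-44|=4, |40-44|=4, |21-19|=2, |2+ 1|=3, |43-44|=1
Sum = 14
MAE = 14/5 = 14/5

14/5


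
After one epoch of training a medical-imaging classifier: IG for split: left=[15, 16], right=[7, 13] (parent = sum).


Parent = [22, 29], H_parent = 0.9864
H_left = 0.9992 (n=31), H_right = 0.9341 (n=20)
H_children = (31/51)·0.9992 + (20/51)·0.9341 = 0.9737
IG = 0.9864 - 0.9737 = 0.0127

0.0127


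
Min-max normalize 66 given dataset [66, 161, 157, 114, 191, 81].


min=66, max=191
(66-66)/(191-66) = 0/125 = 0.0

0.0


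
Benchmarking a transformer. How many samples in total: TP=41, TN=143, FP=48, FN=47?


Total = TP + TN + FP + FN
= 41 + 143 + 48 + 47
= 279
(Predicted positive: 89, predicted negative: 190)

279


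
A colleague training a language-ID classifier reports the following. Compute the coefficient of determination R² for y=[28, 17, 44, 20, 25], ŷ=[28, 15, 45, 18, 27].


ȳ = 26.8
SS_res = Σ(y-ŷ)² = 13
SS_tot = Σ(y-ȳ)² = 442.8
R² = 1 - SS_res/SS_tot = 1 - 0.0294 = 0.9706

0.9706


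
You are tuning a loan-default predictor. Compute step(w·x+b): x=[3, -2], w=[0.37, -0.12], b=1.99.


z = (3)·(0.37) + (-2)·(-0.12) + 1.99
  = 3.34
step(z) = 1 (z≥0)

1


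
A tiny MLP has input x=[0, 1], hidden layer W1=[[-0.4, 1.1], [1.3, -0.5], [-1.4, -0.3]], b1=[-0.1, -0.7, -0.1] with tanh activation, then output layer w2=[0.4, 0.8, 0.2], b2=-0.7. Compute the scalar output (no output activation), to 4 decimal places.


z1[0] = (-0.4)·(0) + (1.1)·(1) - 0.1 = 1.0
z1[1] = (1.3)·(0) + (-0.5)·(1) - 0.7 = -1.2
z1[2] = (-1.4)·(0) + (-0.3)·(1) - 0.1 = -0.4
h = tanh(z1) = [0.7616, -0.8337, -0.3799]
output = (0.4)·(0.7616) + (0.8)·(-0.8337) + (0.2)·(-0.3799) - 0.7 = -1.1383

-1.1383


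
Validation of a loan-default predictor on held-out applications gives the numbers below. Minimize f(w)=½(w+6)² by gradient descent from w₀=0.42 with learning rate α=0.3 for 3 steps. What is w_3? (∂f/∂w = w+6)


step 1: grad = 0.42+6 = 6.42; w = 0.42 - 0.3·(6.42) = -1.506
step 2: grad = -1.506+6 = 4.494; w = -1.506 - 0.3·(4.494) = -2.8542
step 3: grad = -2.8542+6 = 3.1458; w = -2.8542 - 0.3·(3.1458) = -3.79794

-3.79794
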